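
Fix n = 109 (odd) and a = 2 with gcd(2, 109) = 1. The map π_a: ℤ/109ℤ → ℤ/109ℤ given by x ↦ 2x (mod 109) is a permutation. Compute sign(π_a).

Start at x=17: 17 → 34 → 68 → 27 → 54 → 108 → 107 → … (one orbit).
Decompose π into cycles: lengths [36, 36, 36, 1] (4 cycles, including the fixed point 0).
sign(π) = (−1)^{n − #cycles} = (−1)^{109−4} = (−1)^105 = -1.
Zolotarev: (2|109) = -1, matching the cycle-count sign.

-1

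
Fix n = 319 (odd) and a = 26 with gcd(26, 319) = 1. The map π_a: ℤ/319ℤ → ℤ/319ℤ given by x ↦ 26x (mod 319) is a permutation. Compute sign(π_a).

Orbit of 152 under x↦26x: [152, 124, 34, 246, 16, 97, 289]… (length divides ord_319(26)).
π_26 has 6 disjoint cycles with lengths [140, 140, 28, 5, 5, 1] on {0,…,318}.
6 cycles on 319: each ℓ→(−1)^(ℓ−1), product (−1)^313 = -1.
The Jacobi symbol (26|319) = -1 (Zolotarev) agrees.

-1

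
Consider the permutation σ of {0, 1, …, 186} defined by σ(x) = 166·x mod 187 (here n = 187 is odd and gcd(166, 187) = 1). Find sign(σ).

Orbit of 166 under x↦166x: [166, 67, 89, 1]… (length divides ord_187(166)).
Cycle type of π: 4×44 + 1×11; total 55 cycles.
187 − 55 = 132 transpositions; sign(π) = (−1)^132 = +1.

+1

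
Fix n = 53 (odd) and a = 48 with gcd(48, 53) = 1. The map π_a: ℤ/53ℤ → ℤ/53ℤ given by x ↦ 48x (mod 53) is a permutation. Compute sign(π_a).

Orbit of 28 under x↦48x: [28, 19, 11, 51, 10, 3, 38]… (length divides ord_53(48)).
Cycle type of π: 52 + 1; total 2 cycles.
53 − 2 = 51 transpositions; sign(π) = (−1)^51 = -1.
The Jacobi symbol (48|53) = -1 (Zolotarev) agrees.

-1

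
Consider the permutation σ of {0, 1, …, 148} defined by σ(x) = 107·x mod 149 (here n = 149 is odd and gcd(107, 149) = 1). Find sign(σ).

Orbit of 104 under x↦107x: [104, 102, 37, 85, 6, 46, 5]… (length divides ord_149(107)).
Decompose π into cycles: lengths [37, 37, 37, 37, 1] (5 cycles, including the fixed point 0).
sign(π) = (−1)^{n − #cycles} = (−1)^{149−5} = (−1)^144 = +1.
Zolotarev: (107|149) = +1, matching the cycle-count sign.

+1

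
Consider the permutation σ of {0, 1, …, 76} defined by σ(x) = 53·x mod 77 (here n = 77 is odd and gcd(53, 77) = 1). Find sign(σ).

+1

Trace 36: π^k(36) = [36, 60, 23, 64, 4, 58, 71] for k=0..6.
Cycle lengths of π_53 on ℤ/77ℤ: [15, 15, 15, 15, 5, 5, 3, 3, 1]; 9 cycles in total.
9 cycles on 77: each ℓ→(−1)^(ℓ−1), product (−1)^68 = +1.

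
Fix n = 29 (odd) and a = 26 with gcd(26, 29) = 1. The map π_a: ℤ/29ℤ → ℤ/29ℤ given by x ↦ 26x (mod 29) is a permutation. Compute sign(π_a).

Start at x=8: 8 → 5 → 14 → 16 → 10 → 28 → 3 → … (one orbit).
Cycle lengths of π_26 on ℤ/29ℤ: [28, 1]; 2 cycles in total.
n − c = 29 − 2 = 27; sign = (−1)^27 = -1.
(26|29)_J = -1 (Zolotarev's lemma cross-check).

-1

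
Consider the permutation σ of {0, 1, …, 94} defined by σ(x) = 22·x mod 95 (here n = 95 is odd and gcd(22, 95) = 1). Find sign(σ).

Trace 26: π^k(26) = [26, 2, 44, 18, 16, 67, 49] for k=0..6.
Cycle type of π: 36×2 + 18 + 4 + 1; total 5 cycles.
With 5 cycles on 95 points, sign = (−1)^{95−5} = +1.

+1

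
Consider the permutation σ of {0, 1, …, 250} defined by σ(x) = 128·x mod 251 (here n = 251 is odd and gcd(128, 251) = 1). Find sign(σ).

Start at x=25: 25 → 188 → 219 → 171 → 51 → 2 → 5 → … (one orbit).
π_128 has 6 disjoint cycles with lengths [50, 50, 50, 50, 50, 1] on {0,…,250}.
With 6 cycles on 251 points, sign = (−1)^{251−6} = -1.
Check: (128/251) = -1 by Zolotarev.

-1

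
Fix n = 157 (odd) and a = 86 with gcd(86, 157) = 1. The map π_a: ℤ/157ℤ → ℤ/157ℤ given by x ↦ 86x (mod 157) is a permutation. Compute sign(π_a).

+1

Orbit of 67 under x↦86x: [67, 110, 40, 143, 52, 76, 99]… (length divides ord_157(86)).
Cycle lengths of π_86 on ℤ/157ℤ: [78, 78, 1]; 3 cycles in total.
n − c = 157 − 3 = 154; sign = (−1)^154 = +1.
Check: (86/157) = +1 by Zolotarev.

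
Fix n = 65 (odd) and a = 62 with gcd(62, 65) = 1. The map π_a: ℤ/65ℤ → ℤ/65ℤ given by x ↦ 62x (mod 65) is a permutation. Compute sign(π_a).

-1

Start at x=43: 43 → 1 → 62 → 9 → 38 → 16 → 17 → … (one orbit).
π_62 has 8 disjoint cycles with lengths [12, 12, 12, 12, 6, 6, 4, 1] on {0,…,64}.
sign(π) = (−1)^{n − #cycles} = (−1)^{65−8} = (−1)^57 = -1.
Via Zolotarev, sign(π_{62}) = (62|65) = -1.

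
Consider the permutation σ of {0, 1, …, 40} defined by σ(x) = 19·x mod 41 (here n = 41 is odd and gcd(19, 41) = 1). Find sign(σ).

-1

Trace 24: π^k(24) = [24, 5, 13, 1, 19, 33, 12] for k=0..6.
Cycle type of π: 40 + 1; total 2 cycles.
41 − 2 = 39 transpositions; sign(π) = (−1)^39 = -1.
Zolotarev: (19|41) = -1, matching the cycle-count sign.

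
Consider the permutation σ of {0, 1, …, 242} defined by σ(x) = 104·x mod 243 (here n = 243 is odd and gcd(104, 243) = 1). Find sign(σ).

-1

Start at x=178: 178 → 44 → 202 → 110 → 19 → 32 → 169 → … (one orbit).
Cycle type of π: 162 + 54 + 18 + 6 + 2 + 1; total 6 cycles.
n − c = 243 − 6 = 237; sign = (−1)^237 = -1.
(104|243)_J = -1 (Zolotarev's lemma cross-check).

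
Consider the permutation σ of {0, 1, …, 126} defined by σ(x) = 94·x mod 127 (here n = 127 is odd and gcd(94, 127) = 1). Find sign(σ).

+1

Trace 87: π^k(87) = [87, 50, 1, 94, 73, 4, 122] for k=0..6.
Cycle type of π: 21×6 + 1; total 7 cycles.
127 − 7 = 120 transpositions; sign(π) = (−1)^120 = +1.
Via Zolotarev, sign(π_{94}) = (94|127) = +1.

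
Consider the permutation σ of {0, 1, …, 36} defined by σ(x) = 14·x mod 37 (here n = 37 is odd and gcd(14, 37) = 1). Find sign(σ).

Start at x=14: 14 → 11 → 6 → 10 → 29 → 36 → 23 → … (one orbit).
π_14 has 4 disjoint cycles with lengths [12, 12, 12, 1] on {0,…,36}.
4 cycles on 37: each ℓ→(−1)^(ℓ−1), product (−1)^33 = -1.

-1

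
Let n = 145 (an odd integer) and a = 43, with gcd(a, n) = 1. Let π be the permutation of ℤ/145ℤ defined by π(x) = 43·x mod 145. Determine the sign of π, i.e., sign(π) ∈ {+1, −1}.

Trace 3: π^k(3) = [3, 129, 37, 141, 118, 144, 102] for k=0..6.
Decompose π into cycles: lengths [28, 28, 28, 28, 28, 4, 1] (7 cycles, including the fixed point 0).
Σ(ℓ_i−1) = 145−7 = 138; sign = (−1)^138 = +1.

+1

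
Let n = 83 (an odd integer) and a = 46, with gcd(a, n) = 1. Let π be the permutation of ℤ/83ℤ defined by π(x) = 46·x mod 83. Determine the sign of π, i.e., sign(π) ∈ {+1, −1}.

Start at x=60: 60 → 21 → 53 → 31 → 15 → 26 → 34 → … (one orbit).
Cycle lengths of π_46 on ℤ/83ℤ: [82, 1]; 2 cycles in total.
Σ(ℓ_i−1) = 83−2 = 81; sign = (−1)^81 = -1.
(46|83)_J = -1 (Zolotarev's lemma cross-check).

-1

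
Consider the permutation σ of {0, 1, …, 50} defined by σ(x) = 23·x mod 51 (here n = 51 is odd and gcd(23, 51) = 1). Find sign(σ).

+1

Trace 49: π^k(49) = [49, 5, 13, 44, 43, 20, 1] for k=0..6.
Decompose π into cycles: lengths [16, 16, 16, 2, 1] (5 cycles, including the fixed point 0).
sign(π) = (−1)^{n − #cycles} = (−1)^{51−5} = (−1)^46 = +1.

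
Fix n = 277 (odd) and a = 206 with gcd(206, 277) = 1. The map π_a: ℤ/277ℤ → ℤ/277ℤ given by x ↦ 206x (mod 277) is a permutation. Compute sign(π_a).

+1

Orbit of 206 under x↦206x: [206, 55, 250, 255, 177, 175, 40]… (length divides ord_277(206)).
3 cycles of lengths [138, 138, 1].
With 3 cycles on 277 points, sign = (−1)^{277−3} = +1.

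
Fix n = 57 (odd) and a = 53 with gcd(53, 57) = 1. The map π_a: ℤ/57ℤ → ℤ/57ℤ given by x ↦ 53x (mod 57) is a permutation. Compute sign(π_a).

Trace 14: π^k(14) = [14, 1, 53, 16, 50, 28, 2] for k=0..6.
5 cycles of lengths [18, 18, 18, 2, 1].
5 cycles on 57: each ℓ→(−1)^(ℓ−1), product (−1)^52 = +1.
Check: (53/57) = +1 by Zolotarev.

+1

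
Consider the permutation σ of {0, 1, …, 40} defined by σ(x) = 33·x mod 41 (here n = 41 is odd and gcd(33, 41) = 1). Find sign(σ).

Orbit of 5 under x↦33x: [5, 1, 33, 23, 21, 37, 32]… (length divides ord_41(33)).
3 cycles of lengths [20, 20, 1].
Σ(ℓ_i−1) = 41−3 = 38; sign = (−1)^38 = +1.

+1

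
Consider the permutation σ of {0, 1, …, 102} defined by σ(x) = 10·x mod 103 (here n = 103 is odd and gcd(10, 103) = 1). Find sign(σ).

Orbit of 93 under x↦10x: [93, 3, 30, 94, 13, 27, 64]… (length divides ord_103(10)).
Cycle lengths of π_10 on ℤ/103ℤ: [34, 34, 34, 1]; 4 cycles in total.
103 − 4 = 99 transpositions; sign(π) = (−1)^99 = -1.

-1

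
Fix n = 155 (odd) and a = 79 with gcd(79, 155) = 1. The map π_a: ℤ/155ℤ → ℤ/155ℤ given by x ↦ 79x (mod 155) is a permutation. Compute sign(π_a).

-1

Orbit of 74 under x↦79x: [74, 111, 89, 56, 84, 126, 34]… (length divides ord_155(79)).
Cycle type of π: 30×5 + 2×2 + 1; total 8 cycles.
With 8 cycles on 155 points, sign = (−1)^{155−8} = -1.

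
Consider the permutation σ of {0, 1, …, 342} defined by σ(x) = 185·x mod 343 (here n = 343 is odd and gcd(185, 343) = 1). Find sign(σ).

-1

Trace 71: π^k(71) = [71, 101, 163, 314, 123, 117, 36] for k=0..6.
π_185 has 4 disjoint cycles with lengths [294, 42, 6, 1] on {0,…,342}.
Σ(ℓ_i−1) = 343−4 = 339; sign = (−1)^339 = -1.
The Jacobi symbol (185|343) = -1 (Zolotarev) agrees.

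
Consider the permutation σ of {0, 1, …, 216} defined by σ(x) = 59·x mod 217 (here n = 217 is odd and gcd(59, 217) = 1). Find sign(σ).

Start at x=188: 188 → 25 → 173 → 8 → 38 → 72 → 125 → … (one orbit).
10 cycles of lengths [30, 30, 30, 30, 30, 30, 15, 15, 6, 1].
sign(π) = (−1)^{n − #cycles} = (−1)^{217−10} = (−1)^207 = -1.

-1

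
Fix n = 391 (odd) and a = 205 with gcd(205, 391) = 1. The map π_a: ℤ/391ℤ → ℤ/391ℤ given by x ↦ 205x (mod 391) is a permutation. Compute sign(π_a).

Trace 375: π^k(375) = [375, 239, 120, 358, 273, 52, 103] for k=0..6.
Cycle lengths of π_205 on ℤ/391ℤ: [22, 22, 22, 22, 22, 22, 22, 22, 22, 22, 22, 22, 22, 22, 22, 22, 22, 1, 1, 1, 1, 1, 1, 1, 1, 1, 1, 1, 1, 1, 1, 1, 1, 1]; 34 cycles in total.
Σ(ℓ_i−1) = 391−34 = 357; sign = (−1)^357 = -1.
Check: (205/391) = -1 by Zolotarev.

-1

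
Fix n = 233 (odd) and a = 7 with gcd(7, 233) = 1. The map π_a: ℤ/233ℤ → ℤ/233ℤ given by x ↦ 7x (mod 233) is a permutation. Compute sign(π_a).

Start at x=64: 64 → 215 → 107 → 50 → 117 → 120 → 141 → … (one orbit).
π_7 has 3 disjoint cycles with lengths [116, 116, 1] on {0,…,232}.
With 3 cycles on 233 points, sign = (−1)^{233−3} = +1.
The Jacobi symbol (7|233) = +1 (Zolotarev) agrees.

+1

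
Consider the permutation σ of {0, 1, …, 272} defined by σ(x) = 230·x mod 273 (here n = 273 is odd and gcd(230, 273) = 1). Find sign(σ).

+1

Start at x=146: 146 → 1 → 230 → 211 → 209 → 22 → 146 (one orbit).
Cycle lengths of π_230 on ℤ/273ℤ: [6, 6, 6, 6, 6, 6, 6, 6, 6, 6, 6, 6, 6, 6, 6, 6, 6, 6, 6, 6, 6, 6, 6, 6, 6, 6, 6, 6, 6, 6, 6, 6, 6, 6, 6, 6, 6, 6, 6, 6, 3, 3, 3, 3, 2, 2, 2, 2, 2, 2, 2, 2, 2, 2, 1]; 55 cycles in total.
55 cycles on 273: each ℓ→(−1)^(ℓ−1), product (−1)^218 = +1.
Via Zolotarev, sign(π_{230}) = (230|273) = +1.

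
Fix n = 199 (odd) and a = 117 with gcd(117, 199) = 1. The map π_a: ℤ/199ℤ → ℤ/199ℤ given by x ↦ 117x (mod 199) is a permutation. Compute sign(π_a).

+1

Start at x=144: 144 → 132 → 121 → 28 → 92 → 18 → 116 → … (one orbit).
π_117 has 7 disjoint cycles with lengths [33, 33, 33, 33, 33, 33, 1] on {0,…,198}.
199 − 7 = 192 transpositions; sign(π) = (−1)^192 = +1.
The Jacobi symbol (117|199) = +1 (Zolotarev) agrees.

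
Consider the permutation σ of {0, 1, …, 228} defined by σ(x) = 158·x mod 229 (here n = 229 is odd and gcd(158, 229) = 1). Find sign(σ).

+1

Orbit of 9 under x↦158x: [9, 48, 27, 144, 81, 203, 14]… (length divides ord_229(158)).
The orbit structure of x ↦ 158x mod 229: 5 orbits of sizes [57, 57, 57, 57, 1].
229 − 5 = 224 transpositions; sign(π) = (−1)^224 = +1.
Check: (158/229) = +1 by Zolotarev.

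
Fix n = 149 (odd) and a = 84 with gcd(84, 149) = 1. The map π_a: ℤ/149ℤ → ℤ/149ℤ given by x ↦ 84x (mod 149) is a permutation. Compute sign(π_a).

-1

Orbit of 14 under x↦84x: [14, 133, 146, 46, 139, 54, 66]… (length divides ord_149(84)).
The orbit structure of x ↦ 84x mod 149: 2 orbits of sizes [148, 1].
sign(π) = (−1)^{n − #cycles} = (−1)^{149−2} = (−1)^147 = -1.
(84|149)_J = -1 (Zolotarev's lemma cross-check).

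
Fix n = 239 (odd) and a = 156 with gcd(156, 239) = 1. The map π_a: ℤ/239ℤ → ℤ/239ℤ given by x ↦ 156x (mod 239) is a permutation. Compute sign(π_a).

-1

Start at x=31: 31 → 56 → 132 → 38 → 192 → 77 → 62 → … (one orbit).
The orbit structure of x ↦ 156x mod 239: 2 orbits of sizes [238, 1].
2 cycles on 239: each ℓ→(−1)^(ℓ−1), product (−1)^237 = -1.
The Jacobi symbol (156|239) = -1 (Zolotarev) agrees.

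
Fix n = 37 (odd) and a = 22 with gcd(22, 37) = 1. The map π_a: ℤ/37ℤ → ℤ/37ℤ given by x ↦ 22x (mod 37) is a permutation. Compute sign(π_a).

-1

Start at x=31: 31 → 16 → 19 → 11 → 20 → 33 → 23 → … (one orbit).
Decompose π into cycles: lengths [36, 1] (2 cycles, including the fixed point 0).
n − c = 37 − 2 = 35; sign = (−1)^35 = -1.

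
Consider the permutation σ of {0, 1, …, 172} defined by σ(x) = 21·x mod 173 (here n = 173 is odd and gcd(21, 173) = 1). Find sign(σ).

Start at x=56: 56 → 138 → 130 → 135 → 67 → 23 → 137 → … (one orbit).
Cycle type of π: 86×2 + 1; total 3 cycles.
173 − 3 = 170 transpositions; sign(π) = (−1)^170 = +1.
(21|173)_J = +1 (Zolotarev's lemma cross-check).

+1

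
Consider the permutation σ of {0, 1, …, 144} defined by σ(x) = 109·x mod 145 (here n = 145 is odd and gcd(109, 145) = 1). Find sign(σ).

+1

Start at x=9: 9 → 111 → 64 → 16 → 4 → 1 → 109 → … (one orbit).
Cycle type of π: 14×10 + 2×2 + 1; total 13 cycles.
sign(π) = (−1)^{n − #cycles} = (−1)^{145−13} = (−1)^132 = +1.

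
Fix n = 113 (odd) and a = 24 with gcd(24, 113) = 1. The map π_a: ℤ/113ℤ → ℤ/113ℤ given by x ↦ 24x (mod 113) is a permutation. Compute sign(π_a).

Start at x=19: 19 → 4 → 96 → 44 → 39 → 32 → 90 → … (one orbit).
The orbit structure of x ↦ 24x mod 113: 2 orbits of sizes [112, 1].
Σ(ℓ_i−1) = 113−2 = 111; sign = (−1)^111 = -1.
Check: (24/113) = -1 by Zolotarev.

-1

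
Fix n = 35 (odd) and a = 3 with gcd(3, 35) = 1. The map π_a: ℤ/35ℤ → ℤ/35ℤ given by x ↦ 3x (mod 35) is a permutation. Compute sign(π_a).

Start at x=33: 33 → 29 → 17 → 16 → 13 → 4 → 12 → … (one orbit).
Cycle type of π: 12×2 + 6 + 4 + 1; total 5 cycles.
With 5 cycles on 35 points, sign = (−1)^{35−5} = +1.

+1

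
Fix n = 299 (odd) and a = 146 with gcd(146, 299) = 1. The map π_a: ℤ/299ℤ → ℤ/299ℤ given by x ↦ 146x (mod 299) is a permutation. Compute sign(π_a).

+1

Trace 289: π^k(289) = [289, 35, 27, 55, 256, 1, 146] for k=0..6.
15 cycles of lengths [33, 33, 33, 33, 33, 33, 33, 33, 11, 11, 3, 3, 3, 3, 1].
With 15 cycles on 299 points, sign = (−1)^{299−15} = +1.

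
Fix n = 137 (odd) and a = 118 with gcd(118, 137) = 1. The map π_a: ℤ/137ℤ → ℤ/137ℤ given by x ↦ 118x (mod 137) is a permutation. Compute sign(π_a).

Trace 11: π^k(11) = [11, 65, 135, 38, 100, 18, 69] for k=0..6.
Cycle lengths of π_118 on ℤ/137ℤ: [68, 68, 1]; 3 cycles in total.
Σ(ℓ_i−1) = 137−3 = 134; sign = (−1)^134 = +1.
The Jacobi symbol (118|137) = +1 (Zolotarev) agrees.

+1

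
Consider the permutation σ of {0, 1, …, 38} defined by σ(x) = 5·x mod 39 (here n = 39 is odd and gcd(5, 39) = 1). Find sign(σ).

Start at x=8: 8 → 1 → 5 → 25 → 8 (one orbit).
11 cycles of lengths [4, 4, 4, 4, 4, 4, 4, 4, 4, 2, 1].
39 − 11 = 28 transpositions; sign(π) = (−1)^28 = +1.
Via Zolotarev, sign(π_{5}) = (5|39) = +1.

+1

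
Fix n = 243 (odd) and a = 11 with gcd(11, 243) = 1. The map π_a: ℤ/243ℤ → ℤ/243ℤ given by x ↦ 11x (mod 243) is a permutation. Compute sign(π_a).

-1

Orbit of 173 under x↦11x: [173, 202, 35, 142, 104, 172, 191]… (length divides ord_243(11)).
Cycle type of π: 162 + 54 + 18 + 6 + 2 + 1; total 6 cycles.
sign(π) = (−1)^{n − #cycles} = (−1)^{243−6} = (−1)^237 = -1.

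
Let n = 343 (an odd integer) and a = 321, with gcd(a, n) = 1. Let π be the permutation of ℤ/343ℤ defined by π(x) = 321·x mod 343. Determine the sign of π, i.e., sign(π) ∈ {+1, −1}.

Start at x=260: 260 → 111 → 302 → 216 → 50 → 272 → 190 → … (one orbit).
π_321 has 10 disjoint cycles with lengths [98, 98, 98, 14, 14, 14, 2, 2, 2, 1] on {0,…,342}.
10 cycles on 343: each ℓ→(−1)^(ℓ−1), product (−1)^333 = -1.
Check: (321/343) = -1 by Zolotarev.

-1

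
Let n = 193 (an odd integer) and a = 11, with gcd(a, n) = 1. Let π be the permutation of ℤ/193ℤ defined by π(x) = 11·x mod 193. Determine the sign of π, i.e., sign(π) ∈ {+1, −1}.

Trace 154: π^k(154) = [154, 150, 106, 8, 88, 3, 33] for k=0..6.
π_11 has 4 disjoint cycles with lengths [64, 64, 64, 1] on {0,…,192}.
193 − 4 = 189 transpositions; sign(π) = (−1)^189 = -1.

-1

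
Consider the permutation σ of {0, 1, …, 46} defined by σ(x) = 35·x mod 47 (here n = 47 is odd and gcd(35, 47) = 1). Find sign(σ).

Start at x=37: 37 → 26 → 17 → 31 → 4 → 46 → 12 → … (one orbit).
π_35 has 2 disjoint cycles with lengths [46, 1] on {0,…,46}.
47 − 2 = 45 transpositions; sign(π) = (−1)^45 = -1.

-1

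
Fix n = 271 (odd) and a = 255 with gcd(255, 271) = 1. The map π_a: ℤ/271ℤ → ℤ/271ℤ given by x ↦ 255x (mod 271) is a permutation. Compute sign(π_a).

-1

Orbit of 204 under x↦255x: [204, 259, 192, 180, 101, 10, 111]… (length divides ord_271(255)).
2 cycles of lengths [270, 1].
2 cycles on 271: each ℓ→(−1)^(ℓ−1), product (−1)^269 = -1.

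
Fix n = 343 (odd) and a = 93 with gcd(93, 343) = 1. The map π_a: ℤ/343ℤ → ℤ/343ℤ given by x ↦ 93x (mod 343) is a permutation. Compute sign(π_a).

+1

Trace 333: π^k(333) = [333, 99, 289, 123, 120, 184, 305] for k=0..6.
Decompose π into cycles: lengths [147, 147, 21, 21, 3, 3, 1] (7 cycles, including the fixed point 0).
n − c = 343 − 7 = 336; sign = (−1)^336 = +1.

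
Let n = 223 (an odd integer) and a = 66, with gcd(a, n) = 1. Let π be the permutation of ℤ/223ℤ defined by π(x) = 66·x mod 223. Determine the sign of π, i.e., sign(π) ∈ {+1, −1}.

Trace 41: π^k(41) = [41, 30, 196, 2, 132, 15, 98] for k=0..6.
Decompose π into cycles: lengths [37, 37, 37, 37, 37, 37, 1] (7 cycles, including the fixed point 0).
sign(π) = (−1)^{n − #cycles} = (−1)^{223−7} = (−1)^216 = +1.

+1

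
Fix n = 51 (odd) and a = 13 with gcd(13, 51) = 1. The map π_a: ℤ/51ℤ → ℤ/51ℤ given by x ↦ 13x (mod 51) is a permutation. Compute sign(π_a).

+1

Trace 13: π^k(13) = [13, 16, 4, 1] for k=0..3.
Decompose π into cycles: lengths [4, 4, 4, 4, 4, 4, 4, 4, 4, 4, 4, 4, 1, 1, 1] (15 cycles, including the fixed point 0).
sign(π) = (−1)^{n − #cycles} = (−1)^{51−15} = (−1)^36 = +1.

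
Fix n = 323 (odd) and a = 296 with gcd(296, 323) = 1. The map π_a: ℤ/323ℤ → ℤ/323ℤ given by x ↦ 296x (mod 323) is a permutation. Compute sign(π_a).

Trace 96: π^k(96) = [96, 315, 216, 305, 163, 121, 286] for k=0..6.
14 cycles of lengths [48, 48, 48, 48, 48, 48, 16, 3, 3, 3, 3, 3, 3, 1].
sign(π) = (−1)^{n − #cycles} = (−1)^{323−14} = (−1)^309 = -1.
Zolotarev: (296|323) = -1, matching the cycle-count sign.

-1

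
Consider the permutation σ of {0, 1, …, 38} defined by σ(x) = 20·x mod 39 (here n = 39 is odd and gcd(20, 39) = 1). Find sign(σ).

Orbit of 5 under x↦20x: [5, 22, 11, 25, 32, 16, 8]… (length divides ord_39(20)).
The orbit structure of x ↦ 20x mod 39: 5 orbits of sizes [12, 12, 12, 2, 1].
Σ(ℓ_i−1) = 39−5 = 34; sign = (−1)^34 = +1.

+1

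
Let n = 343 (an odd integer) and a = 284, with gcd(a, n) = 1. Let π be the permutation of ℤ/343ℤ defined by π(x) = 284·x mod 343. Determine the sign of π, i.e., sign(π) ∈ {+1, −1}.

Orbit of 102 under x↦284x: [102, 156, 57, 67, 163, 330, 81]… (length divides ord_343(284)).
Decompose π into cycles: lengths [147, 147, 21, 21, 3, 3, 1] (7 cycles, including the fixed point 0).
sign(π) = (−1)^{n − #cycles} = (−1)^{343−7} = (−1)^336 = +1.
Zolotarev: (284|343) = +1, matching the cycle-count sign.

+1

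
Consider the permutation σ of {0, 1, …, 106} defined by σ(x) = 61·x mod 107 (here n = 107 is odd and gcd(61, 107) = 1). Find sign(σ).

Trace 61: π^k(61) = [61, 83, 34, 41, 40, 86, 3] for k=0..6.
Cycle lengths of π_61 on ℤ/107ℤ: [53, 53, 1]; 3 cycles in total.
Σ(ℓ_i−1) = 107−3 = 104; sign = (−1)^104 = +1.

+1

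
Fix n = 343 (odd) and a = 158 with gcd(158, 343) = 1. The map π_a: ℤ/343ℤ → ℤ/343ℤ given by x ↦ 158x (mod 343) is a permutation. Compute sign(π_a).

Orbit of 200 under x↦158x: [200, 44, 92, 130, 303, 197, 256]… (length divides ord_343(158)).
Decompose π into cycles: lengths [147, 147, 21, 21, 3, 3, 1] (7 cycles, including the fixed point 0).
7 cycles on 343: each ℓ→(−1)^(ℓ−1), product (−1)^336 = +1.
(158|343)_J = +1 (Zolotarev's lemma cross-check).

+1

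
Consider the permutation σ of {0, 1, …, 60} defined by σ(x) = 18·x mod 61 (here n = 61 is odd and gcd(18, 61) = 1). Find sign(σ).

Trace 50: π^k(50) = [50, 46, 35, 20, 55, 14, 8] for k=0..6.
Cycle lengths of π_18 on ℤ/61ℤ: [60, 1]; 2 cycles in total.
Σ(ℓ_i−1) = 61−2 = 59; sign = (−1)^59 = -1.
Via Zolotarev, sign(π_{18}) = (18|61) = -1.

-1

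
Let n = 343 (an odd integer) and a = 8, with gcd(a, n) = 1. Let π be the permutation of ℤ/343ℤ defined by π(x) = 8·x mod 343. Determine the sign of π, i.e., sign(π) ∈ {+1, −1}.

Start at x=85: 85 → 337 → 295 → 302 → 15 → 120 → 274 → … (one orbit).
Decompose π into cycles: lengths [49, 49, 49, 49, 49, 49, 7, 7, 7, 7, 7, 7, 1, 1, 1, 1, 1, 1, 1] (19 cycles, including the fixed point 0).
19 cycles on 343: each ℓ→(−1)^(ℓ−1), product (−1)^324 = +1.
Zolotarev: (8|343) = +1, matching the cycle-count sign.

+1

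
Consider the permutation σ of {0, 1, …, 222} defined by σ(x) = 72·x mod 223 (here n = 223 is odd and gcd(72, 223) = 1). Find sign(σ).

Trace 9: π^k(9) = [9, 202, 49, 183, 19, 30, 153] for k=0..6.
Cycle type of π: 111×2 + 1; total 3 cycles.
223 − 3 = 220 transpositions; sign(π) = (−1)^220 = +1.
Via Zolotarev, sign(π_{72}) = (72|223) = +1.

+1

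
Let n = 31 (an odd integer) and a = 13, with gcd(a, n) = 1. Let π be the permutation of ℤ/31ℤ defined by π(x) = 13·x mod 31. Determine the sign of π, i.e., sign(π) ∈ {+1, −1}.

-1

Orbit of 25 under x↦13x: [25, 15, 9, 24, 2, 26, 28]… (length divides ord_31(13)).
Cycle lengths of π_13 on ℤ/31ℤ: [30, 1]; 2 cycles in total.
2 cycles on 31: each ℓ→(−1)^(ℓ−1), product (−1)^29 = -1.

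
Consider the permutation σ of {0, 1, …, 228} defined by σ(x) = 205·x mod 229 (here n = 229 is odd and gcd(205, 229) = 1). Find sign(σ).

Trace 216: π^k(216) = [216, 83, 69, 176, 127, 158, 101] for k=0..6.
2 cycles of lengths [228, 1].
Σ(ℓ_i−1) = 229−2 = 227; sign = (−1)^227 = -1.
Zolotarev: (205|229) = -1, matching the cycle-count sign.

-1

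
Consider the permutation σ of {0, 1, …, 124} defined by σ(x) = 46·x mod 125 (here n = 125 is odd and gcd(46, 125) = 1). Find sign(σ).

Start at x=76: 76 → 121 → 66 → 36 → 31 → 51 → 96 → … (one orbit).
The orbit structure of x ↦ 46x mod 125: 13 orbits of sizes [25, 25, 25, 25, 5, 5, 5, 5, 1, 1, 1, 1, 1].
Σ(ℓ_i−1) = 125−13 = 112; sign = (−1)^112 = +1.

+1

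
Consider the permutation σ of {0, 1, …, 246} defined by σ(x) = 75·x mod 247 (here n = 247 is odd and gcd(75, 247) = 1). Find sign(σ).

-1

Trace 191: π^k(191) = [191, 246, 172, 56, 1, 75] for k=0..5.
48 cycles of lengths [6, 6, 6, 6, 6, 6, 6, 6, 6, 6, 6, 6, 6, 6, 6, 6, 6, 6, 6, 6, 6, 6, 6, 6, 6, 6, 6, 6, 6, 6, 6, 6, 6, 6, 6, 6, 6, 6, 2, 2, 2, 2, 2, 2, 2, 2, 2, 1].
With 48 cycles on 247 points, sign = (−1)^{247−48} = -1.
Zolotarev: (75|247) = -1, matching the cycle-count sign.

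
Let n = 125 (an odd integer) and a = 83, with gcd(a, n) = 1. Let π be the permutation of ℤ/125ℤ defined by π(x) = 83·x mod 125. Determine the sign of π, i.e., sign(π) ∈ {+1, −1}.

Start at x=89: 89 → 12 → 121 → 43 → 69 → 102 → 91 → … (one orbit).
Cycle type of π: 100 + 20 + 4 + 1; total 4 cycles.
With 4 cycles on 125 points, sign = (−1)^{125−4} = -1.
Check: (83/125) = -1 by Zolotarev.

-1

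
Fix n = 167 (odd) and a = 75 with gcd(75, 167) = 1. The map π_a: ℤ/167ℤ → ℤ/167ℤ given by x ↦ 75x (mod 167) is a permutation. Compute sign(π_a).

+1

Trace 32: π^k(32) = [32, 62, 141, 54, 42, 144, 112] for k=0..6.
π_75 has 3 disjoint cycles with lengths [83, 83, 1] on {0,…,166}.
sign(π) = (−1)^{n − #cycles} = (−1)^{167−3} = (−1)^164 = +1.
Check: (75/167) = +1 by Zolotarev.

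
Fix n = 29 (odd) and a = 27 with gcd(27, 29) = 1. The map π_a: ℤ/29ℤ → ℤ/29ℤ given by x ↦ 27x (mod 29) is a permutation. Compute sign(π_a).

-1

Trace 20: π^k(20) = [20, 18, 22, 14, 1, 27, 4] for k=0..6.
The orbit structure of x ↦ 27x mod 29: 2 orbits of sizes [28, 1].
2 cycles on 29: each ℓ→(−1)^(ℓ−1), product (−1)^27 = -1.
Check: (27/29) = -1 by Zolotarev.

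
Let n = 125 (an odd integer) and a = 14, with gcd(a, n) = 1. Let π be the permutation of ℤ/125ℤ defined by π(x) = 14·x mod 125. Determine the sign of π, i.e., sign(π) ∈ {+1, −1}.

Orbit of 89 under x↦14x: [89, 121, 69, 91, 24, 86, 79]… (length divides ord_125(14)).
The orbit structure of x ↦ 14x mod 125: 7 orbits of sizes [50, 50, 10, 10, 2, 2, 1].
With 7 cycles on 125 points, sign = (−1)^{125−7} = +1.
The Jacobi symbol (14|125) = +1 (Zolotarev) agrees.

+1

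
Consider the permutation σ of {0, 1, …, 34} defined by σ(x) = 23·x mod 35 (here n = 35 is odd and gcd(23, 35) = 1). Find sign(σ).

-1

Trace 23: π^k(23) = [23, 4, 22, 16, 18, 29, 2] for k=0..6.
The orbit structure of x ↦ 23x mod 35: 6 orbits of sizes [12, 12, 4, 3, 3, 1].
n − c = 35 − 6 = 29; sign = (−1)^29 = -1.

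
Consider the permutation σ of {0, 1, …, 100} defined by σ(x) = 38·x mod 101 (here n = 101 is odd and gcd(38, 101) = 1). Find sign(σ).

Orbit of 44 under x↦38x: [44, 56, 7, 64, 8, 1, 38]… (length divides ord_101(38)).
Decompose π into cycles: lengths [100, 1] (2 cycles, including the fixed point 0).
101 − 2 = 99 transpositions; sign(π) = (−1)^99 = -1.
(38|101)_J = -1 (Zolotarev's lemma cross-check).

-1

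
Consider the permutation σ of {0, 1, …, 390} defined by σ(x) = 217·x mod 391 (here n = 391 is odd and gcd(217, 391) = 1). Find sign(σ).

-1

Orbit of 188 under x↦217x: [188, 132, 101, 21, 256, 30, 254]… (length divides ord_391(217)).
Decompose π into cycles: lengths [44, 44, 44, 44, 44, 44, 44, 44, 22, 4, 4, 4, 4, 1] (14 cycles, including the fixed point 0).
391 − 14 = 377 transpositions; sign(π) = (−1)^377 = -1.
(217|391)_J = -1 (Zolotarev's lemma cross-check).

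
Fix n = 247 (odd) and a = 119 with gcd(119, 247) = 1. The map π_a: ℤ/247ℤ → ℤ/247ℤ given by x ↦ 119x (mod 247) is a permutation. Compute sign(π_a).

Orbit of 235 under x↦119x: [235, 54, 4, 229, 81, 6, 220]… (length divides ord_247(119)).
Decompose π into cycles: lengths [36, 36, 36, 36, 36, 36, 12, 9, 9, 1] (10 cycles, including the fixed point 0).
Σ(ℓ_i−1) = 247−10 = 237; sign = (−1)^237 = -1.

-1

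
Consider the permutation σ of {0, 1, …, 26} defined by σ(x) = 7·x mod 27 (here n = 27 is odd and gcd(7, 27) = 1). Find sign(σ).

Trace 1: π^k(1) = [1, 7, 22, 19, 25, 13, 10] for k=0..6.
7 cycles of lengths [9, 9, 3, 3, 1, 1, 1].
27 − 7 = 20 transpositions; sign(π) = (−1)^20 = +1.
Zolotarev: (7|27) = +1, matching the cycle-count sign.

+1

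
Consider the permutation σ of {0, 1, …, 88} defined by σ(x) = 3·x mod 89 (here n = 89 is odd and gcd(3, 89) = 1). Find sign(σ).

Start at x=69: 69 → 29 → 87 → 83 → 71 → 35 → 16 → … (one orbit).
π_3 has 2 disjoint cycles with lengths [88, 1] on {0,…,88}.
With 2 cycles on 89 points, sign = (−1)^{89−2} = -1.
Via Zolotarev, sign(π_{3}) = (3|89) = -1.

-1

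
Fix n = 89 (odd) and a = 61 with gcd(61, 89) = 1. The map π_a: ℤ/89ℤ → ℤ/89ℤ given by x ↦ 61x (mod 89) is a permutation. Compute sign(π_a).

Orbit of 28 under x↦61x: [28, 17, 58, 67, 82, 18, 30]… (length divides ord_89(61)).
Decompose π into cycles: lengths [88, 1] (2 cycles, including the fixed point 0).
2 cycles on 89: each ℓ→(−1)^(ℓ−1), product (−1)^87 = -1.

-1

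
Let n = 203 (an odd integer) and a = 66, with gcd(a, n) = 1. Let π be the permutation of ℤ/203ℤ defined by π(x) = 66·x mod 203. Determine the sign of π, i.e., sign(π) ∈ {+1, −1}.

Orbit of 195 under x↦66x: [195, 81, 68, 22, 31, 16, 41]… (length divides ord_203(66)).
Cycle type of π: 84×2 + 28 + 6 + 1; total 5 cycles.
203 − 5 = 198 transpositions; sign(π) = (−1)^198 = +1.

+1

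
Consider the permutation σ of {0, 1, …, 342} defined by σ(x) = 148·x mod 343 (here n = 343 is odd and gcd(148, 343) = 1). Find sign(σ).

+1

Start at x=295: 295 → 99 → 246 → 50 → 197 → 1 → 148 → 295 (one orbit).
Decompose π into cycles: lengths [7, 7, 7, 7, 7, 7, 7, 7, 7, 7, 7, 7, 7, 7, 7, 7, 7, 7, 7, 7, 7, 7, 7, 7, 7, 7, 7, 7, 7, 7, 7, 7, 7, 7, 7, 7, 7, 7, 7, 7, 7, 7, 1, 1, 1, 1, 1, 1, 1, 1, 1, 1, 1, 1, 1, 1, 1, 1, 1, 1, 1, 1, 1, 1, 1, 1, 1, 1, 1, 1, 1, 1, 1, 1, 1, 1, 1, 1, 1, 1, 1, 1, 1, 1, 1, 1, 1, 1, 1, 1, 1] (91 cycles, including the fixed point 0).
With 91 cycles on 343 points, sign = (−1)^{343−91} = +1.
Via Zolotarev, sign(π_{148}) = (148|343) = +1.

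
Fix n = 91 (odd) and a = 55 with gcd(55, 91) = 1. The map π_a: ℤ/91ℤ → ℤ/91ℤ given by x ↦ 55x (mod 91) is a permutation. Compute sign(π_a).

-1

Start at x=29: 29 → 48 → 1 → 55 → 22 → 27 → 29 (one orbit).
Cycle lengths of π_55 on ℤ/91ℤ: [6, 6, 6, 6, 6, 6, 6, 6, 6, 6, 6, 6, 3, 3, 3, 3, 2, 2, 2, 1]; 20 cycles in total.
20 cycles on 91: each ℓ→(−1)^(ℓ−1), product (−1)^71 = -1.
(55|91)_J = -1 (Zolotarev's lemma cross-check).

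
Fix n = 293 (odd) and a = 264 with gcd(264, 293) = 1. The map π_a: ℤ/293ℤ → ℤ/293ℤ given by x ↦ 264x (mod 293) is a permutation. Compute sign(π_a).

Orbit of 249 under x↦264x: [249, 104, 207, 150, 45, 160, 48]… (length divides ord_293(264)).
The orbit structure of x ↦ 264x mod 293: 2 orbits of sizes [292, 1].
With 2 cycles on 293 points, sign = (−1)^{293−2} = -1.

-1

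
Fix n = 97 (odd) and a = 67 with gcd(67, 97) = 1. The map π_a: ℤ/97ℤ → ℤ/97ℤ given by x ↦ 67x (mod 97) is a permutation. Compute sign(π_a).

Orbit of 20 under x↦67x: [20, 79, 55, 96, 30, 70, 34]… (length divides ord_97(67)).
4 cycles of lengths [32, 32, 32, 1].
97 − 4 = 93 transpositions; sign(π) = (−1)^93 = -1.

-1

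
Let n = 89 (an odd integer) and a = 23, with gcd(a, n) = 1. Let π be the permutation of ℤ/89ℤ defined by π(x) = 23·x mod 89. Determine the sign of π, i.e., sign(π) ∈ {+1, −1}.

-1

Trace 47: π^k(47) = [47, 13, 32, 24, 18, 58, 88] for k=0..6.
The orbit structure of x ↦ 23x mod 89: 2 orbits of sizes [88, 1].
2 cycles on 89: each ℓ→(−1)^(ℓ−1), product (−1)^87 = -1.
Via Zolotarev, sign(π_{23}) = (23|89) = -1.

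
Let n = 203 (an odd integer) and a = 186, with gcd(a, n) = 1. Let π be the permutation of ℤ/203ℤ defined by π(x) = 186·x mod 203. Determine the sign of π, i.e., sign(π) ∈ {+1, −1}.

Trace 186: π^k(186) = [186, 86, 162, 88, 128, 57, 46] for k=0..6.
Decompose π into cycles: lengths [12, 12, 12, 12, 12, 12, 12, 12, 12, 12, 12, 12, 12, 12, 4, 4, 4, 4, 4, 4, 4, 3, 3, 1] (24 cycles, including the fixed point 0).
sign(π) = (−1)^{n − #cycles} = (−1)^{203−24} = (−1)^179 = -1.

-1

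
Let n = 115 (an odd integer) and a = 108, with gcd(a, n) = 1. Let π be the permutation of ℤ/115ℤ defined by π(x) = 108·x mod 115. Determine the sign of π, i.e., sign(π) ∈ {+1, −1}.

-1

Trace 12: π^k(12) = [12, 31, 13, 24, 62, 26, 48] for k=0..6.
Cycle type of π: 44×2 + 11×2 + 4 + 1; total 6 cycles.
6 cycles on 115: each ℓ→(−1)^(ℓ−1), product (−1)^109 = -1.
The Jacobi symbol (108|115) = -1 (Zolotarev) agrees.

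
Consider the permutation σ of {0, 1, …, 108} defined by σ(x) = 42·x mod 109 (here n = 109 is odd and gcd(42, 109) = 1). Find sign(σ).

Start at x=65: 65 → 5 → 101 → 100 → 58 → 38 → 70 → … (one orbit).
Decompose π into cycles: lengths [108, 1] (2 cycles, including the fixed point 0).
109 − 2 = 107 transpositions; sign(π) = (−1)^107 = -1.
Check: (42/109) = -1 by Zolotarev.

-1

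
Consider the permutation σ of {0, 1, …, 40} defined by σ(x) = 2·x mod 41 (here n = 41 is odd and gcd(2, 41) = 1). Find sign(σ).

+1

Trace 16: π^k(16) = [16, 32, 23, 5, 10, 20, 40] for k=0..6.
Cycle lengths of π_2 on ℤ/41ℤ: [20, 20, 1]; 3 cycles in total.
Σ(ℓ_i−1) = 41−3 = 38; sign = (−1)^38 = +1.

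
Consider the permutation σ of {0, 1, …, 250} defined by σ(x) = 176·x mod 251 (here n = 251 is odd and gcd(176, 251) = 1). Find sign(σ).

-1

Orbit of 157 under x↦176x: [157, 22, 107, 7, 228, 219, 141]… (length divides ord_251(176)).
Cycle type of π: 250 + 1; total 2 cycles.
sign(π) = (−1)^{n − #cycles} = (−1)^{251−2} = (−1)^249 = -1.
Check: (176/251) = -1 by Zolotarev.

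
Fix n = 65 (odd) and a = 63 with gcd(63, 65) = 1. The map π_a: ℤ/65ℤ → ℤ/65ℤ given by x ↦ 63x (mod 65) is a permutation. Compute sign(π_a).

+1

Trace 61: π^k(61) = [61, 8, 49, 32, 1, 63, 4] for k=0..6.
Cycle type of π: 12×5 + 4 + 1; total 7 cycles.
n − c = 65 − 7 = 58; sign = (−1)^58 = +1.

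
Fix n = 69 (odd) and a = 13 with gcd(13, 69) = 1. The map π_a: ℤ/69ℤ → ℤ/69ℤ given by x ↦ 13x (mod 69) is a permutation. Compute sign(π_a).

Orbit of 4 under x↦13x: [4, 52, 55, 25, 49, 16, 1]… (length divides ord_69(13)).
9 cycles of lengths [11, 11, 11, 11, 11, 11, 1, 1, 1].
With 9 cycles on 69 points, sign = (−1)^{69−9} = +1.

+1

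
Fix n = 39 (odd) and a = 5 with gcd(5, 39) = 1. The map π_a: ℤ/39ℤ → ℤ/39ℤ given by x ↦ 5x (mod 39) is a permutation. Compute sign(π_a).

+1

Orbit of 8 under x↦5x: [8, 1, 5, 25]… (length divides ord_39(5)).
11 cycles of lengths [4, 4, 4, 4, 4, 4, 4, 4, 4, 2, 1].
With 11 cycles on 39 points, sign = (−1)^{39−11} = +1.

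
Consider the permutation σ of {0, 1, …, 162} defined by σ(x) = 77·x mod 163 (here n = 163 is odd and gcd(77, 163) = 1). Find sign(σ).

+1

Orbit of 77 under x↦77x: [77, 61, 133, 135, 126, 85, 25]… (length divides ord_163(77)).
7 cycles of lengths [27, 27, 27, 27, 27, 27, 1].
163 − 7 = 156 transpositions; sign(π) = (−1)^156 = +1.
The Jacobi symbol (77|163) = +1 (Zolotarev) agrees.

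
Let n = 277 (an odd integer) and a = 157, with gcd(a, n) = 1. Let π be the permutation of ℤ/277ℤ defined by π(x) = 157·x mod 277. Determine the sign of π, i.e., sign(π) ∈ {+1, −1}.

+1

Start at x=164: 164 → 264 → 175 → 52 → 131 → 69 → 30 → … (one orbit).
13 cycles of lengths [23, 23, 23, 23, 23, 23, 23, 23, 23, 23, 23, 23, 1].
n − c = 277 − 13 = 264; sign = (−1)^264 = +1.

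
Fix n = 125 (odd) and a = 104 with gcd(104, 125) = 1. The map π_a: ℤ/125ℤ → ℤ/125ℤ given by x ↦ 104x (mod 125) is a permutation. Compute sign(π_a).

Trace 79: π^k(79) = [79, 91, 89, 6, 124, 21, 59] for k=0..6.
Cycle lengths of π_104 on ℤ/125ℤ: [50, 50, 10, 10, 2, 2, 1]; 7 cycles in total.
n − c = 125 − 7 = 118; sign = (−1)^118 = +1.
The Jacobi symbol (104|125) = +1 (Zolotarev) agrees.

+1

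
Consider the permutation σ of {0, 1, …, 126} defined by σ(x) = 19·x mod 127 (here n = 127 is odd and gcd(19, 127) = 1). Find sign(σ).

Trace 1: π^k(1) = [1, 19, 107] for k=0..2.
43 cycles of lengths [3, 3, 3, 3, 3, 3, 3, 3, 3, 3, 3, 3, 3, 3, 3, 3, 3, 3, 3, 3, 3, 3, 3, 3, 3, 3, 3, 3, 3, 3, 3, 3, 3, 3, 3, 3, 3, 3, 3, 3, 3, 3, 1].
127 − 43 = 84 transpositions; sign(π) = (−1)^84 = +1.
The Jacobi symbol (19|127) = +1 (Zolotarev) agrees.

+1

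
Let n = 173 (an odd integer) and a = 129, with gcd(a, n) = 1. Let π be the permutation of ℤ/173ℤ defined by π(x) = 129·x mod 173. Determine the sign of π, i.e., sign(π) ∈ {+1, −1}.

-1

Orbit of 37 under x↦129x: [37, 102, 10, 79, 157, 12, 164]… (length divides ord_173(129)).
Cycle lengths of π_129 on ℤ/173ℤ: [172, 1]; 2 cycles in total.
2 cycles on 173: each ℓ→(−1)^(ℓ−1), product (−1)^171 = -1.
The Jacobi symbol (129|173) = -1 (Zolotarev) agrees.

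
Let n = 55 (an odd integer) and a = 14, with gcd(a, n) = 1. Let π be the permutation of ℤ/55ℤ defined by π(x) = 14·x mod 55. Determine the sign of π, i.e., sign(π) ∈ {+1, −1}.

Trace 1: π^k(1) = [1, 14, 31, 49, 26, 34, 36] for k=0..6.
Cycle type of π: 10×4 + 5×2 + 2×2 + 1; total 9 cycles.
n − c = 55 − 9 = 46; sign = (−1)^46 = +1.
The Jacobi symbol (14|55) = +1 (Zolotarev) agrees.

+1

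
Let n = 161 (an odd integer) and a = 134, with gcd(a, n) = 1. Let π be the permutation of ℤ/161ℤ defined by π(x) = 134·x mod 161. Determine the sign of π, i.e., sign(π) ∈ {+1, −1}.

-1

Trace 36: π^k(36) = [36, 155, 1, 134, 85, 120, 141] for k=0..6.
Cycle lengths of π_134 on ℤ/161ℤ: [22, 22, 22, 22, 22, 22, 22, 1, 1, 1, 1, 1, 1, 1]; 14 cycles in total.
14 cycles on 161: each ℓ→(−1)^(ℓ−1), product (−1)^147 = -1.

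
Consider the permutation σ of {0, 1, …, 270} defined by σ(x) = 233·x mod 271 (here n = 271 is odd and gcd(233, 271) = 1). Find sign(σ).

+1

Orbit of 80 under x↦233x: [80, 212, 74, 169, 82, 136, 252]… (length divides ord_271(233)).
3 cycles of lengths [135, 135, 1].
271 − 3 = 268 transpositions; sign(π) = (−1)^268 = +1.
Zolotarev: (233|271) = +1, matching the cycle-count sign.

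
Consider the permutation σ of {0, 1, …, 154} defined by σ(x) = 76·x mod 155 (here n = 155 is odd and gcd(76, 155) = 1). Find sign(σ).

+1

Start at x=56: 56 → 71 → 126 → 121 → 51 → 1 → 76 → … (one orbit).
The orbit structure of x ↦ 76x mod 155: 15 orbits of sizes [15, 15, 15, 15, 15, 15, 15, 15, 15, 15, 1, 1, 1, 1, 1].
n − c = 155 − 15 = 140; sign = (−1)^140 = +1.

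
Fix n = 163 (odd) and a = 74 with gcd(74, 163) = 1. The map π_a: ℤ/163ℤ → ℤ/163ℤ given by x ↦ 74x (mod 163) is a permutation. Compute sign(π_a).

+1

Start at x=145: 145 → 135 → 47 → 55 → 158 → 119 → 4 → … (one orbit).
Cycle type of π: 81×2 + 1; total 3 cycles.
n − c = 163 − 3 = 160; sign = (−1)^160 = +1.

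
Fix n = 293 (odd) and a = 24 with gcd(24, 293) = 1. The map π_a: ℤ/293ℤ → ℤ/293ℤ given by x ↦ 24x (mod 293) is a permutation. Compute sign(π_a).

+1

Start at x=24: 24 → 283 → 53 → 100 → 56 → 172 → 26 → … (one orbit).
π_24 has 5 disjoint cycles with lengths [73, 73, 73, 73, 1] on {0,…,292}.
293 − 5 = 288 transpositions; sign(π) = (−1)^288 = +1.
(24|293)_J = +1 (Zolotarev's lemma cross-check).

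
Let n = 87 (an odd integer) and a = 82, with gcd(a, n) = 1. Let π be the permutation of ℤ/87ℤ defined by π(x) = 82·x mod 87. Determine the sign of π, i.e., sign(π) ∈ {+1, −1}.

+1

Trace 52: π^k(52) = [52, 1, 82, 25, 49, 16, 7] for k=0..6.
The orbit structure of x ↦ 82x mod 87: 15 orbits of sizes [7, 7, 7, 7, 7, 7, 7, 7, 7, 7, 7, 7, 1, 1, 1].
With 15 cycles on 87 points, sign = (−1)^{87−15} = +1.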